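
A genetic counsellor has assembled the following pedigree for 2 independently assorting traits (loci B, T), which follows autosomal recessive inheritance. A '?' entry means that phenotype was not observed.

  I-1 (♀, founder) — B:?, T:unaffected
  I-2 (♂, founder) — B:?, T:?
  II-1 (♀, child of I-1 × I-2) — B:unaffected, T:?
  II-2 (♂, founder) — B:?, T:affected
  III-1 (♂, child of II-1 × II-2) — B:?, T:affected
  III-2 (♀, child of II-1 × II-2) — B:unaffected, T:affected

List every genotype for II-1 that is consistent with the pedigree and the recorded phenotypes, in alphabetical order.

II-1 ∈ {BB Tt, BB tt, Bb Tt, Bb tt}

B/I-1 ? ·: BB|Bb|bb
B/I-2 ? ·: BB|Bb|bb
B/II-1 un I-1×I-2: BB|Bb
B/II-2 ? ·: BB|Bb|bb
B/III-1 ? II-1×II-2: BB|Bb|bb
B/III-2 un II-1×II-2: BB|Bb
⇒ B over [I-1,I-2,II-1,II-2,III-1,III-2]: 108 consistent
T/I-1 un ·: TT|Tt
T/I-2 ? ·: TT|Tt|tt
T/II-1 ? I-1×I-2: Tt|tt
T/II-2 aff ·: tt
T/III-1 aff II-1×II-2: tt
T/III-2 aff II-1×II-2: tt
⇒ T over [I-1,I-2,II-1,II-2,III-1,III-2]: 7 consistent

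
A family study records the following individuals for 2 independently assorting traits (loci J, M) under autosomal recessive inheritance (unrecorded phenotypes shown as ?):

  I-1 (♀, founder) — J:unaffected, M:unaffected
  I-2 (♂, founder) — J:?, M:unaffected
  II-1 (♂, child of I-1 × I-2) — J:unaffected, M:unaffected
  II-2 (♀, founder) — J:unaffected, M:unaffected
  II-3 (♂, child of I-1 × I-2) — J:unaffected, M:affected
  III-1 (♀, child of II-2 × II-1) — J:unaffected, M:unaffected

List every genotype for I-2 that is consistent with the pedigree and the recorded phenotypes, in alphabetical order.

I-2 ∈ {JJ Mm, Jj Mm, jj Mm}

J/I-1 un ·: JJ|Jj
J/I-2 ? ·: JJ|Jj|jj
J/II-1 un I-1×I-2: JJ|Jj
J/II-2 un ·: JJ|Jj
J/II-3 un I-1×I-2: JJ|Jj
J/III-1 un II-2×II-1: JJ|Jj
⇒ J over [I-1,I-2,II-1,II-2,II-3,III-1]: 53 consistent
M/I-1 un ·: Mm
M/I-2 un ·: Mm
M/II-1 un I-1×I-2: MM|Mm
M/II-2 un ·: MM|Mm
M/II-3 aff I-1×I-2: mm
M/III-1 un II-2×II-1: MM|Mm
⇒ M over [I-1,I-2,II-1,II-2,II-3,III-1]: 7 consistent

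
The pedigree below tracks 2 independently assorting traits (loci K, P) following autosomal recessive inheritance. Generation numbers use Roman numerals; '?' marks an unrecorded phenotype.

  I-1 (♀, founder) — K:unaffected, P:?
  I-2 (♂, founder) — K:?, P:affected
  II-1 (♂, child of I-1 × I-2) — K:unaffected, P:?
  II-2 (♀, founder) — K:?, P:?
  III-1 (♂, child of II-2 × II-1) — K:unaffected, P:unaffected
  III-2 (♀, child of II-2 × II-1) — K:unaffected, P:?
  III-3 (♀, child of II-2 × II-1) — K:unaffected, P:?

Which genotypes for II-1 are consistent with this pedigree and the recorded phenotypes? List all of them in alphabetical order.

K/I-1 un ·: KK|Kk
K/I-2 ? ·: KK|Kk|kk
K/II-1 un I-1×I-2: KK|Kk
K/II-2 ? ·: KK|Kk|kk
K/III-1 un II-2×II-1: KK|Kk
K/III-2 un II-2×II-1: KK|Kk
K/III-3 un II-2×II-1: KK|Kk
⇒ K over [I-1,I-2,II-1,II-2,III-1,III-2,III-3]: 125 consistent
P/I-1 ? ·: PP|Pp|pp
P/I-2 aff ·: pp
P/II-1 ? I-1×I-2: Pp|pp
P/II-2 ? ·: PP|Pp|pp
P/III-1 un II-2×II-1: PP|Pp
P/III-2 ? II-2×II-1: PP|Pp|pp
P/III-3 ? II-2×II-1: PP|Pp|pp
⇒ P over [I-1,I-2,II-1,II-2,III-1,III-2,III-3]: 70 consistent

II-1 ∈ {KK Pp, KK pp, Kk Pp, Kk pp}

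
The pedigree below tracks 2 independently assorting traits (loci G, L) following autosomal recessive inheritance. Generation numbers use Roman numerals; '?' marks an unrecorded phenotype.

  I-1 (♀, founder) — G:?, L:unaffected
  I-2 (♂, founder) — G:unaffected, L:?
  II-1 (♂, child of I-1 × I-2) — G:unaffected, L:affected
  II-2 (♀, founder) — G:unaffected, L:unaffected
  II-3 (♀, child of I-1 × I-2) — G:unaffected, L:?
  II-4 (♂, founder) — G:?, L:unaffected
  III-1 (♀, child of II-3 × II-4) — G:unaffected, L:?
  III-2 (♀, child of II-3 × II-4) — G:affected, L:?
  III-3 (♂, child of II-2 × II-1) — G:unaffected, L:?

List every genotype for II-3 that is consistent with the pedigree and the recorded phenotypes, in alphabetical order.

II-3 ∈ {Gg LL, Gg Ll, Gg ll}

G/I-1 ? ·: GG|Gg|gg
G/I-2 un ·: GG|Gg
G/II-1 un I-1×I-2: GG|Gg
G/II-2 un ·: GG|Gg
G/II-3 un I-1×I-2: Gg
G/II-4 ? ·: Gg|gg
G/III-1 un II-3×II-4: GG|Gg
G/III-2 aff II-3×II-4: gg
G/III-3 un II-2×II-1: GG|Gg
⇒ G over [I-1,I-2,II-1,II-2,II-3,II-4,III-1,III-2,III-3]: 87 consistent
L/I-1 un ·: Ll
L/I-2 ? ·: Ll|ll
L/II-1 aff I-1×I-2: ll
L/II-2 un ·: LL|Ll
L/II-3 ? I-1×I-2: LL|Ll|ll
L/II-4 un ·: LL|Ll
L/III-1 ? II-3×II-4: LL|Ll|ll
L/III-2 ? II-3×II-4: LL|Ll|ll
L/III-3 ? II-2×II-1: Ll|ll
⇒ L over [I-1,I-2,II-1,II-2,II-3,II-4,III-1,III-2,III-3]: 123 consistent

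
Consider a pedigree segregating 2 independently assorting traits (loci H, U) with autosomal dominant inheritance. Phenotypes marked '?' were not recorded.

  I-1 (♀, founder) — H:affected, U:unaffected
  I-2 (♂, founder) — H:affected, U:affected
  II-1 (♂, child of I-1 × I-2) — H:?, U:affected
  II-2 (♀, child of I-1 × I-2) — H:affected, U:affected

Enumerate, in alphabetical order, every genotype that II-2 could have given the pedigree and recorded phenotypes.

II-2 ∈ {HH Uu, Hh Uu}

H/I-1 aff ·: Hh|HH
H/I-2 aff ·: Hh|HH
H/II-1 ? I-1×I-2: hh|Hh|HH
H/II-2 aff I-1×I-2: Hh|HH
⇒ H over [I-1,I-2,II-1,II-2]: 15 consistent
U/I-1 un ·: uu
U/I-2 aff ·: Uu|UU
U/II-1 aff I-1×I-2: Uu
U/II-2 aff I-1×I-2: Uu
⇒ U over [I-1,I-2,II-1,II-2]: 2 consistent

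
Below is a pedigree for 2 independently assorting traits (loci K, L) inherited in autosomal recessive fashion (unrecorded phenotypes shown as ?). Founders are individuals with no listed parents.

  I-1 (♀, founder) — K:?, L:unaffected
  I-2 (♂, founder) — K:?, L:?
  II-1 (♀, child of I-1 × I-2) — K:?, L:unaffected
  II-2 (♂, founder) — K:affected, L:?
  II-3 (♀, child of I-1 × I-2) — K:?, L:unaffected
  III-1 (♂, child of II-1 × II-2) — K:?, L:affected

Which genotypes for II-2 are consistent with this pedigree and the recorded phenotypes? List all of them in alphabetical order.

K/I-1 ? ·: KK|Kk|kk
K/I-2 ? ·: KK|Kk|kk
K/II-1 ? I-1×I-2: KK|Kk|kk
K/II-2 aff ·: kk
K/II-3 ? I-1×I-2: KK|Kk|kk
K/III-1 ? II-1×II-2: Kk|kk
⇒ K over [I-1,I-2,II-1,II-2,II-3,III-1]: 42 consistent
L/I-1 un ·: LL|Ll
L/I-2 ? ·: LL|Ll|ll
L/II-1 un I-1×I-2: Ll
L/II-2 ? ·: Ll|ll
L/II-3 un I-1×I-2: LL|Ll
L/III-1 aff II-1×II-2: ll
⇒ L over [I-1,I-2,II-1,II-2,II-3,III-1]: 16 consistent

II-2 ∈ {kk Ll, kk ll}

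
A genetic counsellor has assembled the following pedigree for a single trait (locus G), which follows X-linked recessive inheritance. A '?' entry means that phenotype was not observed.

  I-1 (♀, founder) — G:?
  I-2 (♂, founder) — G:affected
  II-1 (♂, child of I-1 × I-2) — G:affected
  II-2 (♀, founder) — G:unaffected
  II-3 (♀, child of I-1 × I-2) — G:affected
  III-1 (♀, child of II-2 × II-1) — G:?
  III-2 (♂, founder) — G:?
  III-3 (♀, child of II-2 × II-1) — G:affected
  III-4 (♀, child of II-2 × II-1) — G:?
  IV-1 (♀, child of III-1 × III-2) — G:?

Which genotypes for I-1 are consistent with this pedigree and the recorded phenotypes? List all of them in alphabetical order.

I-1 ∈ {X^GX^g, X^gX^g}

G/I-1 ? ·: X^GX^g|X^gX^g
G/I-2 aff ·: X^gY
G/II-1 aff I-1×I-2: X^gY
G/II-2 un ·: X^GX^g
G/II-3 aff I-1×I-2: X^gX^g
G/III-1 ? II-2×II-1: X^GX^g|X^gX^g
G/III-2 ? ·: X^GY|X^gY
G/III-3 aff II-2×II-1: X^gX^g
G/III-4 ? II-2×II-1: X^GX^g|X^gX^g
G/IV-1 ? III-1×III-2: X^GX^G|X^GX^g|X^gX^g
⇒ G over [I-1,I-2,II-1,II-2,II-3,III-1,III-2,III-3,III-4,IV-1]: 24 consistent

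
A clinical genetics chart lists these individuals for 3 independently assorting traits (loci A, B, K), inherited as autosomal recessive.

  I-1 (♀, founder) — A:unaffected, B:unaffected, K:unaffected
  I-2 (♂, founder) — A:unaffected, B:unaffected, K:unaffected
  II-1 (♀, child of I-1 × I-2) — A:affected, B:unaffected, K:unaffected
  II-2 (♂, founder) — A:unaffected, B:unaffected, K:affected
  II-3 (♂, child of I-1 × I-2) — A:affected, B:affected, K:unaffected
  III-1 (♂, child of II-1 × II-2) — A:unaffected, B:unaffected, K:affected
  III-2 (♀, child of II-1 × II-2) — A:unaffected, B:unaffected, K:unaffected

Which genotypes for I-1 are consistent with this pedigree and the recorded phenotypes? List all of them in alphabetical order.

I-1 ∈ {Aa Bb KK, Aa Bb Kk}

A/I-1 un ·: Aa
A/I-2 un ·: Aa
A/II-1 aff I-1×I-2: aa
A/II-2 un ·: AA|Aa
A/II-3 aff I-1×I-2: aa
A/III-1 un II-1×II-2: Aa
A/III-2 un II-1×II-2: Aa
⇒ A over [I-1,I-2,II-1,II-2,II-3,III-1,III-2]: 2 consistent
B/I-1 un ·: Bb
B/I-2 un ·: Bb
B/II-1 un I-1×I-2: BB|Bb
B/II-2 un ·: BB|Bb
B/II-3 aff I-1×I-2: bb
B/III-1 un II-1×II-2: BB|Bb
B/III-2 un II-1×II-2: BB|Bb
⇒ B over [I-1,I-2,II-1,II-2,II-3,III-1,III-2]: 13 consistent
K/I-1 un ·: KK|Kk
K/I-2 un ·: KK|Kk
K/II-1 un I-1×I-2: Kk
K/II-2 aff ·: kk
K/II-3 un I-1×I-2: KK|Kk
K/III-1 aff II-1×II-2: kk
K/III-2 un II-1×II-2: Kk
⇒ K over [I-1,I-2,II-1,II-2,II-3,III-1,III-2]: 6 consistent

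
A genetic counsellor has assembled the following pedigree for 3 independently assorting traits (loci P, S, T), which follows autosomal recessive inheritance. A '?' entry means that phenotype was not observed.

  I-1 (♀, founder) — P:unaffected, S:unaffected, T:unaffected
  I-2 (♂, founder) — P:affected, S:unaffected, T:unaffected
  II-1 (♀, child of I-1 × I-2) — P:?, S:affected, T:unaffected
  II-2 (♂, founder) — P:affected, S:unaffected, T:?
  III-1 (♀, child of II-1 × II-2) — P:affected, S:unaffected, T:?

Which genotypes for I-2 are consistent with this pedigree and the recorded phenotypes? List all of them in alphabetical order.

P/I-1 un ·: PP|Pp
P/I-2 aff ·: pp
P/II-1 ? I-1×I-2: Pp|pp
P/II-2 aff ·: pp
P/III-1 aff II-1×II-2: pp
⇒ P over [I-1,I-2,II-1,II-2,III-1]: 3 consistent
S/I-1 un ·: Ss
S/I-2 un ·: Ss
S/II-1 aff I-1×I-2: ss
S/II-2 un ·: SS|Ss
S/III-1 un II-1×II-2: Ss
⇒ S over [I-1,I-2,II-1,II-2,III-1]: 2 consistent
T/I-1 un ·: TT|Tt
T/I-2 un ·: TT|Tt
T/II-1 un I-1×I-2: TT|Tt
T/II-2 ? ·: TT|Tt|tt
T/III-1 ? II-1×II-2: TT|Tt|tt
⇒ T over [I-1,I-2,II-1,II-2,III-1]: 37 consistent

I-2 ∈ {pp Ss TT, pp Ss Tt}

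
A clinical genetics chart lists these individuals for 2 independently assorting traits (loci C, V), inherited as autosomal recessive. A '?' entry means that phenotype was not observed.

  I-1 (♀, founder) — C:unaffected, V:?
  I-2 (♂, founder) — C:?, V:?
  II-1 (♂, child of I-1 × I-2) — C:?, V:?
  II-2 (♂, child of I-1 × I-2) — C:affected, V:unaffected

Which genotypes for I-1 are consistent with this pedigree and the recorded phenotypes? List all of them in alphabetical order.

C/I-1 un ·: Cc
C/I-2 ? ·: Cc|cc
C/II-1 ? I-1×I-2: CC|Cc|cc
C/II-2 aff I-1×I-2: cc
⇒ C over [I-1,I-2,II-1,II-2]: 5 consistent
V/I-1 ? ·: VV|Vv|vv
V/I-2 ? ·: VV|Vv|vv
V/II-1 ? I-1×I-2: VV|Vv|vv
V/II-2 un I-1×I-2: VV|Vv
⇒ V over [I-1,I-2,II-1,II-2]: 21 consistent

I-1 ∈ {Cc VV, Cc Vv, Cc vv}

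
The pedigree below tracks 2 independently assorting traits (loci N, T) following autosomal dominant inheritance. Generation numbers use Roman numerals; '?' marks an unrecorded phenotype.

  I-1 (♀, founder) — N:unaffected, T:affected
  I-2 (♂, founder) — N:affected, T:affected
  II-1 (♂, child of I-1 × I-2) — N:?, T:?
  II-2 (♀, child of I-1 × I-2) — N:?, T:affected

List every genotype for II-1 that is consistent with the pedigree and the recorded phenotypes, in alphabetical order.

N/I-1 un ·: nn
N/I-2 aff ·: Nn|NN
N/II-1 ? I-1×I-2: nn|Nn
N/II-2 ? I-1×I-2: nn|Nn
⇒ N over [I-1,I-2,II-1,II-2]: 5 consistent
T/I-1 aff ·: Tt|TT
T/I-2 aff ·: Tt|TT
T/II-1 ? I-1×I-2: tt|Tt|TT
T/II-2 aff I-1×I-2: Tt|TT
⇒ T over [I-1,I-2,II-1,II-2]: 15 consistent

II-1 ∈ {Nn TT, Nn Tt, Nn tt, nn TT, nn Tt, nn tt}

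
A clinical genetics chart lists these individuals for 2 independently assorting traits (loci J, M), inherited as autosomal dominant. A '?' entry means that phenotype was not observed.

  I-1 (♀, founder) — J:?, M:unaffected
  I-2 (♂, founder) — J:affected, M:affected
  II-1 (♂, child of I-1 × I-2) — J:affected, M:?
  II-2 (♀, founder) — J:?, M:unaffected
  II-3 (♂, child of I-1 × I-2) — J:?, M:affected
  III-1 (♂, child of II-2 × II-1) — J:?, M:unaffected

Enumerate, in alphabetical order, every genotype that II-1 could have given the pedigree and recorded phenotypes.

II-1 ∈ {JJ Mm, JJ mm, Jj Mm, Jj mm}

J/I-1 ? ·: jj|Jj|JJ
J/I-2 aff ·: Jj|JJ
J/II-1 aff I-1×I-2: Jj|JJ
J/II-2 ? ·: jj|Jj|JJ
J/II-3 ? I-1×I-2: jj|Jj|JJ
J/III-1 ? II-2×II-1: jj|Jj|JJ
⇒ J over [I-1,I-2,II-1,II-2,II-3,III-1]: 102 consistent
M/I-1 un ·: mm
M/I-2 aff ·: Mm|MM
M/II-1 ? I-1×I-2: mm|Mm
M/II-2 un ·: mm
M/II-3 aff I-1×I-2: Mm
M/III-1 un II-2×II-1: mm
⇒ M over [I-1,I-2,II-1,II-2,II-3,III-1]: 3 consistent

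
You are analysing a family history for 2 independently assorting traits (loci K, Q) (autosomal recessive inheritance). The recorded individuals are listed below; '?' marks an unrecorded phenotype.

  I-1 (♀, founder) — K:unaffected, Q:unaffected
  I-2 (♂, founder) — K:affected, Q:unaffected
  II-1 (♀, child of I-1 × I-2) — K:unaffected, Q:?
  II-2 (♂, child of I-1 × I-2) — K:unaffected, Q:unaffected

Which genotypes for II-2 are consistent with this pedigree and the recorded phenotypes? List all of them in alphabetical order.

K/I-1 un ·: KK|Kk
K/I-2 aff ·: kk
K/II-1 un I-1×I-2: Kk
K/II-2 un I-1×I-2: Kk
⇒ K over [I-1,I-2,II-1,II-2]: 2 consistent
Q/I-1 un ·: QQ|Qq
Q/I-2 un ·: QQ|Qq
Q/II-1 ? I-1×I-2: QQ|Qq|qq
Q/II-2 un I-1×I-2: QQ|Qq
⇒ Q over [I-1,I-2,II-1,II-2]: 15 consistent

II-2 ∈ {Kk QQ, Kk Qq}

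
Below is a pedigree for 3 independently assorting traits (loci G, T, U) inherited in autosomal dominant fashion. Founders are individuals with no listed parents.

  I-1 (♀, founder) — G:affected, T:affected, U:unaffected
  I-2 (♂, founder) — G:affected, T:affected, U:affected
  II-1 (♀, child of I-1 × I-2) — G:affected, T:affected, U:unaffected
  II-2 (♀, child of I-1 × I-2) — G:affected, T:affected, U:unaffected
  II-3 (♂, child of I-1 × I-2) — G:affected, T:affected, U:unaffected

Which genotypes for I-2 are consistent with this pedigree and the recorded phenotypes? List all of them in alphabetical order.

I-2 ∈ {GG TT Uu, GG Tt Uu, Gg TT Uu, Gg Tt Uu}

G/I-1 aff ·: Gg|GG
G/I-2 aff ·: Gg|GG
G/II-1 aff I-1×I-2: Gg|GG
G/II-2 aff I-1×I-2: Gg|GG
G/II-3 aff I-1×I-2: Gg|GG
⇒ G over [I-1,I-2,II-1,II-2,II-3]: 25 consistent
T/I-1 aff ·: Tt|TT
T/I-2 aff ·: Tt|TT
T/II-1 aff I-1×I-2: Tt|TT
T/II-2 aff I-1×I-2: Tt|TT
T/II-3 aff I-1×I-2: Tt|TT
⇒ T over [I-1,I-2,II-1,II-2,II-3]: 25 consistent
U/I-1 un ·: uu
U/I-2 aff ·: Uu
U/II-1 un I-1×I-2: uu
U/II-2 un I-1×I-2: uu
U/II-3 un I-1×I-2: uu
⇒ U over [I-1,I-2,II-1,II-2,II-3]: 1 consistent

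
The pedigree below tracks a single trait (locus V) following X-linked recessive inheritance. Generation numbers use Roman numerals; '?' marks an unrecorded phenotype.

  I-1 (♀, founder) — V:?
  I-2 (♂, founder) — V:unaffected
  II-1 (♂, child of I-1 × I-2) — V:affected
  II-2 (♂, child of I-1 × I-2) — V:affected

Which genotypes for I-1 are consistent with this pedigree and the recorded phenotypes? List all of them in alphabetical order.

I-1 ∈ {X^VX^v, X^vX^v}

V/I-1 ? ·: X^VX^v|X^vX^v
V/I-2 un ·: X^VY
V/II-1 aff I-1×I-2: X^vY
V/II-2 aff I-1×I-2: X^vY
⇒ V over [I-1,I-2,II-1,II-2]: 2 consistent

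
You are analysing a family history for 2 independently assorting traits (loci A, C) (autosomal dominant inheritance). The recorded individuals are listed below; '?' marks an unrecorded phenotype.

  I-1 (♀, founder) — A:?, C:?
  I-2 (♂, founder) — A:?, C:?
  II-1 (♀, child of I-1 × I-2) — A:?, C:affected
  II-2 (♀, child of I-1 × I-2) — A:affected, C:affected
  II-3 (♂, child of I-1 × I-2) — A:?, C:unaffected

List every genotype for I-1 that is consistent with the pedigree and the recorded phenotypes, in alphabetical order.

I-1 ∈ {AA Cc, AA cc, Aa Cc, Aa cc, aa Cc, aa cc}

A/I-1 ? ·: aa|Aa|AA
A/I-2 ? ·: aa|Aa|AA
A/II-1 ? I-1×I-2: aa|Aa|AA
A/II-2 aff I-1×I-2: Aa|AA
A/II-3 ? I-1×I-2: aa|Aa|AA
⇒ A over [I-1,I-2,II-1,II-2,II-3]: 45 consistent
C/I-1 ? ·: cc|Cc
C/I-2 ? ·: cc|Cc
C/II-1 aff I-1×I-2: Cc|CC
C/II-2 aff I-1×I-2: Cc|CC
C/II-3 un I-1×I-2: cc
⇒ C over [I-1,I-2,II-1,II-2,II-3]: 6 consistent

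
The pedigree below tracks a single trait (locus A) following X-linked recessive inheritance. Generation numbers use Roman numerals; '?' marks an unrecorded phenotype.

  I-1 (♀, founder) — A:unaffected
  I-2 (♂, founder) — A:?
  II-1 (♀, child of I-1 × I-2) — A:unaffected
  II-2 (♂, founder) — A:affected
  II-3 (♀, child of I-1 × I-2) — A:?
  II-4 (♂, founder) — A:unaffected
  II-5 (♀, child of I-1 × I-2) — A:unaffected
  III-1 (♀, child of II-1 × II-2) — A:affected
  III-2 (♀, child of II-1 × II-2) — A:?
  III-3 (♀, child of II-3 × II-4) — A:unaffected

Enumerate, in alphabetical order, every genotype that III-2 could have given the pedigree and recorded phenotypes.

A/I-1 un ·: X^AX^A|X^AX^a
A/I-2 ? ·: X^AY|X^aY
A/II-1 un I-1×I-2: X^AX^a
A/II-2 aff ·: X^aY
A/II-3 ? I-1×I-2: X^AX^A|X^AX^a|X^aX^a
A/II-4 un ·: X^AY
A/II-5 un I-1×I-2: X^AX^A|X^AX^a
A/III-1 aff II-1×II-2: X^aX^a
A/III-2 ? II-1×II-2: X^AX^a|X^aX^a
A/III-3 un II-3×II-4: X^AX^A|X^AX^a
⇒ A over [I-1,I-2,II-1,II-2,II-3,II-4,II-5,III-1,III-2,III-3]: 22 consistent

III-2 ∈ {X^AX^a, X^aX^a}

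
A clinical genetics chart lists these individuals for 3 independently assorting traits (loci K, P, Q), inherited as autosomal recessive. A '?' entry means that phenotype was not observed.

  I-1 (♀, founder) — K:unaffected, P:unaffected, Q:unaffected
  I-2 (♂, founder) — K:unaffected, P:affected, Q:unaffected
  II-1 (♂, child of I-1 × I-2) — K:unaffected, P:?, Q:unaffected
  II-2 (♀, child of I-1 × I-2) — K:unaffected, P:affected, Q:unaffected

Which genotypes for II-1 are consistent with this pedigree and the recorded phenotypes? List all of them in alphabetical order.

II-1 ∈ {KK Pp QQ, KK Pp Qq, KK pp QQ, KK pp Qq, Kk Pp QQ, Kk Pp Qq, Kk pp QQ, Kk pp Qq}

K/I-1 un ·: KK|Kk
K/I-2 un ·: KK|Kk
K/II-1 un I-1×I-2: KK|Kk
K/II-2 un I-1×I-2: KK|Kk
⇒ K over [I-1,I-2,II-1,II-2]: 13 consistent
P/I-1 un ·: Pp
P/I-2 aff ·: pp
P/II-1 ? I-1×I-2: Pp|pp
P/II-2 aff I-1×I-2: pp
⇒ P over [I-1,I-2,II-1,II-2]: 2 consistent
Q/I-1 un ·: QQ|Qq
Q/I-2 un ·: QQ|Qq
Q/II-1 un I-1×I-2: QQ|Qq
Q/II-2 un I-1×I-2: QQ|Qq
⇒ Q over [I-1,I-2,II-1,II-2]: 13 consistent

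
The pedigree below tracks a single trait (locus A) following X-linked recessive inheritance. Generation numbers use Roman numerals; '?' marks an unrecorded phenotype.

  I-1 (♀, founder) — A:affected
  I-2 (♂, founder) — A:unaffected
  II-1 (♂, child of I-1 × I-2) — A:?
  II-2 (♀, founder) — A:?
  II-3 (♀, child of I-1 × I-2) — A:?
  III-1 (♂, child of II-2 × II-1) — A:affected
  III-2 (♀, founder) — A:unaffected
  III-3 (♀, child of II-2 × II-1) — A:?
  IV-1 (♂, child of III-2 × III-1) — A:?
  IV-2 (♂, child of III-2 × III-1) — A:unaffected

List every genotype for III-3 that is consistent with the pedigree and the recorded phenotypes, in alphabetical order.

III-3 ∈ {X^AX^a, X^aX^a}

A/I-1 aff ·: X^aX^a
A/I-2 un ·: X^AY
A/II-1 ? I-1×I-2: X^aY
A/II-2 ? ·: X^AX^a|X^aX^a
A/II-3 ? I-1×I-2: X^AX^a
A/III-1 aff II-2×II-1: X^aY
A/III-2 un ·: X^AX^A|X^AX^a
A/III-3 ? II-2×II-1: X^AX^a|X^aX^a
A/IV-1 ? III-2×III-1: X^AY|X^aY
A/IV-2 un III-2×III-1: X^AY
⇒ A over [I-1,I-2,II-1,II-2,II-3,III-1,III-2,III-3,IV-1,IV-2]: 9 consistent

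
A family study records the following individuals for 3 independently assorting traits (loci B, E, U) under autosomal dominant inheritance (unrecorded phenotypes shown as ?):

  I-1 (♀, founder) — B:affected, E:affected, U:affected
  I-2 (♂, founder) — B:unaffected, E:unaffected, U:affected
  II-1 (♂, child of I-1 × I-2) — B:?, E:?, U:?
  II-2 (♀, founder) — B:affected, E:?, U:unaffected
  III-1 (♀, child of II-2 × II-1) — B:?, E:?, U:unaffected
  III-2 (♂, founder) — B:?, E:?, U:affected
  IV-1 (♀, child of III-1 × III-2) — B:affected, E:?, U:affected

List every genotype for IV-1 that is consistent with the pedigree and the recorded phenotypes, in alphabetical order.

B/I-1 aff ·: Bb|BB
B/I-2 un ·: bb
B/II-1 ? I-1×I-2: bb|Bb
B/II-2 aff ·: Bb|BB
B/III-1 ? II-2×II-1: bb|Bb|BB
B/III-2 ? ·: bb|Bb|BB
B/IV-1 aff III-1×III-2: Bb|BB
⇒ B over [I-1,I-2,II-1,II-2,III-1,III-2,IV-1]: 52 consistent
E/I-1 aff ·: Ee|EE
E/I-2 un ·: ee
E/II-1 ? I-1×I-2: ee|Ee
E/II-2 ? ·: ee|Ee|EE
E/III-1 ? II-2×II-1: ee|Ee|EE
E/III-2 ? ·: ee|Ee|EE
E/IV-1 ? III-1×III-2: ee|Ee|EE
⇒ E over [I-1,I-2,II-1,II-2,III-1,III-2,IV-1]: 96 consistent
U/I-1 aff ·: Uu|UU
U/I-2 aff ·: Uu|UU
U/II-1 ? I-1×I-2: uu|Uu
U/II-2 un ·: uu
U/III-1 un II-2×II-1: uu
U/III-2 aff ·: Uu|UU
U/IV-1 aff III-1×III-2: Uu
⇒ U over [I-1,I-2,II-1,II-2,III-1,III-2,IV-1]: 8 consistent

IV-1 ∈ {BB EE Uu, BB Ee Uu, BB ee Uu, Bb EE Uu, Bb Ee Uu, Bb ee Uu}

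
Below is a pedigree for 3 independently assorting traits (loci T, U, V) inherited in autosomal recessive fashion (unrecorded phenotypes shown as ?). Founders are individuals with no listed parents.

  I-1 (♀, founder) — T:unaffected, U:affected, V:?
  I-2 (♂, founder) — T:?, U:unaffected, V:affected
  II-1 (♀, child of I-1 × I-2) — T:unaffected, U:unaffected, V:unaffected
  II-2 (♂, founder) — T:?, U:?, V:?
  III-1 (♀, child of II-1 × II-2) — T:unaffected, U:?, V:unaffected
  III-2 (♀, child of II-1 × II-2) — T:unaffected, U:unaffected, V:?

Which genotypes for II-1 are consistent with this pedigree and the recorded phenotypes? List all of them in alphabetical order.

T/I-1 un ·: TT|Tt
T/I-2 ? ·: TT|Tt|tt
T/II-1 un I-1×I-2: TT|Tt
T/II-2 ? ·: TT|Tt|tt
T/III-1 un II-1×II-2: TT|Tt
T/III-2 un II-1×II-2: TT|Tt
⇒ T over [I-1,I-2,II-1,II-2,III-1,III-2]: 69 consistent
U/I-1 aff ·: uu
U/I-2 un ·: UU|Uu
U/II-1 un I-1×I-2: Uu
U/II-2 ? ·: UU|Uu|uu
U/III-1 ? II-1×II-2: UU|Uu|uu
U/III-2 un II-1×II-2: UU|Uu
⇒ U over [I-1,I-2,II-1,II-2,III-1,III-2]: 24 consistent
V/I-1 ? ·: VV|Vv
V/I-2 aff ·: vv
V/II-1 un I-1×I-2: Vv
V/II-2 ? ·: VV|Vv|vv
V/III-1 un II-1×II-2: VV|Vv
V/III-2 ? II-1×II-2: VV|Vv|vv
⇒ V over [I-1,I-2,II-1,II-2,III-1,III-2]: 24 consistent

II-1 ∈ {TT Uu Vv, Tt Uu Vv}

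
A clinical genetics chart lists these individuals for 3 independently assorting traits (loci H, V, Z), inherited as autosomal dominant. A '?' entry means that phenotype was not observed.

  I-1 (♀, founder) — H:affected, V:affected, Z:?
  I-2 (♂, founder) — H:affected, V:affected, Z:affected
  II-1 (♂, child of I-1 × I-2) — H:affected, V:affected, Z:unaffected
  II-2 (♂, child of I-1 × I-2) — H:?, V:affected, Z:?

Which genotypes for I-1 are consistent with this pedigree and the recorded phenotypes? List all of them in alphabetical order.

H/I-1 aff ·: Hh|HH
H/I-2 aff ·: Hh|HH
H/II-1 aff I-1×I-2: Hh|HH
H/II-2 ? I-1×I-2: hh|Hh|HH
⇒ H over [I-1,I-2,II-1,II-2]: 15 consistent
V/I-1 aff ·: Vv|VV
V/I-2 aff ·: Vv|VV
V/II-1 aff I-1×I-2: Vv|VV
V/II-2 aff I-1×I-2: Vv|VV
⇒ V over [I-1,I-2,II-1,II-2]: 13 consistent
Z/I-1 ? ·: zz|Zz
Z/I-2 aff ·: Zz
Z/II-1 un I-1×I-2: zz
Z/II-2 ? I-1×I-2: zz|Zz|ZZ
⇒ Z over [I-1,I-2,II-1,II-2]: 5 consistent

I-1 ∈ {HH VV Zz, HH VV zz, HH Vv Zz, HH Vv zz, Hh VV Zz, Hh VV zz, Hh Vv Zz, Hh Vv zz}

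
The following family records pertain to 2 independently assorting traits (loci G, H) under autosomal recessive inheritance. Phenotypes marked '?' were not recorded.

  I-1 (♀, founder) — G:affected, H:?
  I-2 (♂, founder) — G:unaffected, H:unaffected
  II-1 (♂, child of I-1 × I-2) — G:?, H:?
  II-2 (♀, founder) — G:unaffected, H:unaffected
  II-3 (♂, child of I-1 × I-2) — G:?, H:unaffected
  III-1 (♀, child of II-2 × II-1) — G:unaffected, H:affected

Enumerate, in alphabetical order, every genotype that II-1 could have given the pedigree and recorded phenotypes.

G/I-1 aff ·: gg
G/I-2 un ·: GG|Gg
G/II-1 ? I-1×I-2: Gg|gg
G/II-2 un ·: GG|Gg
G/II-3 ? I-1×I-2: Gg|gg
G/III-1 un II-2×II-1: GG|Gg
⇒ G over [I-1,I-2,II-1,II-2,II-3,III-1]: 16 consistent
H/I-1 ? ·: HH|Hh|hh
H/I-2 un ·: HH|Hh
H/II-1 ? I-1×I-2: Hh|hh
H/II-2 un ·: Hh
H/II-3 un I-1×I-2: HH|Hh
H/III-1 aff II-2×II-1: hh
⇒ H over [I-1,I-2,II-1,II-2,II-3,III-1]: 11 consistent

II-1 ∈ {Gg Hh, Gg hh, gg Hh, gg hh}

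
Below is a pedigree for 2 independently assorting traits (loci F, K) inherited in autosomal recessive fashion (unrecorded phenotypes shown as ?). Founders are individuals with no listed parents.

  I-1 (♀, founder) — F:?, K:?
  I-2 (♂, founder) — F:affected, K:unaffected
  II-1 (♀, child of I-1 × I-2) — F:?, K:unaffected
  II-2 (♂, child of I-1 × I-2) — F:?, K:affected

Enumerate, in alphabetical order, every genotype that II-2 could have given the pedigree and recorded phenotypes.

F/I-1 ? ·: FF|Ff|ff
F/I-2 aff ·: ff
F/II-1 ? I-1×I-2: Ff|ff
F/II-2 ? I-1×I-2: Ff|ff
⇒ F over [I-1,I-2,II-1,II-2]: 6 consistent
K/I-1 ? ·: Kk|kk
K/I-2 un ·: Kk
K/II-1 un I-1×I-2: KK|Kk
K/II-2 aff I-1×I-2: kk
⇒ K over [I-1,I-2,II-1,II-2]: 3 consistent

II-2 ∈ {Ff kk, ff kk}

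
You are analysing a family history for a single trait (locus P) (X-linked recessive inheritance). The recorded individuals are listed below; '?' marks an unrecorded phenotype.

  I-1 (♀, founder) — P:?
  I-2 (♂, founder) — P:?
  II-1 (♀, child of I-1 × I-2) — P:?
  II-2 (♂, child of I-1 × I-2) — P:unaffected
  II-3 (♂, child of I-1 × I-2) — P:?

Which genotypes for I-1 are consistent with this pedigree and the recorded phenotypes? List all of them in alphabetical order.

I-1 ∈ {X^PX^P, X^PX^p}

P/I-1 ? ·: X^PX^P|X^PX^p
P/I-2 ? ·: X^PY|X^pY
P/II-1 ? I-1×I-2: X^PX^P|X^PX^p|X^pX^p
P/II-2 un I-1×I-2: X^PY
P/II-3 ? I-1×I-2: X^PY|X^pY
⇒ P over [I-1,I-2,II-1,II-2,II-3]: 10 consistent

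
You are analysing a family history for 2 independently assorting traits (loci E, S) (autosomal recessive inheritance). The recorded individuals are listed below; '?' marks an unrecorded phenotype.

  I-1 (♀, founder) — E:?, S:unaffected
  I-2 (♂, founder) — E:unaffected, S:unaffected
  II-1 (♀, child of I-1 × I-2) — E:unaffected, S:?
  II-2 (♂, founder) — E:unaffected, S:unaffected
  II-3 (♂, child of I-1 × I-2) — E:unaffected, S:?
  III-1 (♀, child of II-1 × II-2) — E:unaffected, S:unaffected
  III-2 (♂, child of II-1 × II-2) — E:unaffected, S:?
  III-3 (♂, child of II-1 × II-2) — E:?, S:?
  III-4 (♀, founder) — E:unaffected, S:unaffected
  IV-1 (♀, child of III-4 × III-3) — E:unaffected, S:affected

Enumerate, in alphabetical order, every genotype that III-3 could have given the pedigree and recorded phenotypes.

III-3 ∈ {EE Ss, EE ss, Ee Ss, Ee ss, ee Ss, ee ss}

E/I-1 ? ·: EE|Ee|ee
E/I-2 un ·: EE|Ee
E/II-1 un I-1×I-2: EE|Ee
E/II-2 un ·: EE|Ee
E/II-3 un I-1×I-2: EE|Ee
E/III-1 un II-1×II-2: EE|Ee
E/III-2 un II-1×II-2: EE|Ee
E/III-3 ? II-1×II-2: EE|Ee|ee
E/III-4 un ·: EE|Ee
E/IV-1 un III-4×III-3: EE|Ee
⇒ E over [I-1,I-2,II-1,II-2,II-3,III-1,III-2,III-3,III-4,IV-1]: 729 consistent
S/I-1 un ·: SS|Ss
S/I-2 un ·: SS|Ss
S/II-1 ? I-1×I-2: SS|Ss|ss
S/II-2 un ·: SS|Ss
S/II-3 ? I-1×I-2: SS|Ss|ss
S/III-1 un II-1×II-2: SS|Ss
S/III-2 ? II-1×II-2: SS|Ss|ss
S/III-3 ? II-1×II-2: Ss|ss
S/III-4 un ·: Ss
S/IV-1 aff III-4×III-3: ss
⇒ S over [I-1,I-2,II-1,II-2,II-3,III-1,III-2,III-3,III-4,IV-1]: 159 consistent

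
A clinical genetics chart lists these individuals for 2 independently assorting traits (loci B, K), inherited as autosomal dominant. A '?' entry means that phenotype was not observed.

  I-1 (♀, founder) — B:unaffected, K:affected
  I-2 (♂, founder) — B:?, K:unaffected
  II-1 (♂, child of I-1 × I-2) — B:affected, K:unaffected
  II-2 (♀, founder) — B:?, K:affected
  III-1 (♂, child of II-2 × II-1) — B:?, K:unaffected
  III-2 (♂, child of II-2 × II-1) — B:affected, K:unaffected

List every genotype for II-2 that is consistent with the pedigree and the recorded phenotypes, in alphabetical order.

B/I-1 un ·: bb
B/I-2 ? ·: Bb|BB
B/II-1 aff I-1×I-2: Bb
B/II-2 ? ·: bb|Bb|BB
B/III-1 ? II-2×II-1: bb|Bb|BB
B/III-2 aff II-2×II-1: Bb|BB
⇒ B over [I-1,I-2,II-1,II-2,III-1,III-2]: 24 consistent
K/I-1 aff ·: Kk
K/I-2 un ·: kk
K/II-1 un I-1×I-2: kk
K/II-2 aff ·: Kk
K/III-1 un II-2×II-1: kk
K/III-2 un II-2×II-1: kk
⇒ K over [I-1,I-2,II-1,II-2,III-1,III-2]: 1 consistent

II-2 ∈ {BB Kk, Bb Kk, bb Kk}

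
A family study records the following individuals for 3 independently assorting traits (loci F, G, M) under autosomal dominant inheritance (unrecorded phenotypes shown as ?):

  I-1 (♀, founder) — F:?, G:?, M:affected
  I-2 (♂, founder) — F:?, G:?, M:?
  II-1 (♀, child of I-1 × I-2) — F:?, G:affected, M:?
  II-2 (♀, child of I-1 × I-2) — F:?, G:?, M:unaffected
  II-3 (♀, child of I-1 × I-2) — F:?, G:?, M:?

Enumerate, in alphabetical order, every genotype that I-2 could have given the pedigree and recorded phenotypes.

I-2 ∈ {FF GG Mm, FF GG mm, FF Gg Mm, FF Gg mm, FF gg Mm, FF gg mm, Ff GG Mm, Ff GG mm, Ff Gg Mm, Ff Gg mm, Ff gg Mm, Ff gg mm, ff GG Mm, ff GG mm, ff Gg Mm, ff Gg mm, ff gg Mm, ff gg mm}

F/I-1 ? ·: ff|Ff|FF
F/I-2 ? ·: ff|Ff|FF
F/II-1 ? I-1×I-2: ff|Ff|FF
F/II-2 ? I-1×I-2: ff|Ff|FF
F/II-3 ? I-1×I-2: ff|Ff|FF
⇒ F over [I-1,I-2,II-1,II-2,II-3]: 63 consistent
G/I-1 ? ·: gg|Gg|GG
G/I-2 ? ·: gg|Gg|GG
G/II-1 aff I-1×I-2: Gg|GG
G/II-2 ? I-1×I-2: gg|Gg|GG
G/II-3 ? I-1×I-2: gg|Gg|GG
⇒ G over [I-1,I-2,II-1,II-2,II-3]: 45 consistent
M/I-1 aff ·: Mm
M/I-2 ? ·: mm|Mm
M/II-1 ? I-1×I-2: mm|Mm|MM
M/II-2 un I-1×I-2: mm
M/II-3 ? I-1×I-2: mm|Mm|MM
⇒ M over [I-1,I-2,II-1,II-2,II-3]: 13 consistent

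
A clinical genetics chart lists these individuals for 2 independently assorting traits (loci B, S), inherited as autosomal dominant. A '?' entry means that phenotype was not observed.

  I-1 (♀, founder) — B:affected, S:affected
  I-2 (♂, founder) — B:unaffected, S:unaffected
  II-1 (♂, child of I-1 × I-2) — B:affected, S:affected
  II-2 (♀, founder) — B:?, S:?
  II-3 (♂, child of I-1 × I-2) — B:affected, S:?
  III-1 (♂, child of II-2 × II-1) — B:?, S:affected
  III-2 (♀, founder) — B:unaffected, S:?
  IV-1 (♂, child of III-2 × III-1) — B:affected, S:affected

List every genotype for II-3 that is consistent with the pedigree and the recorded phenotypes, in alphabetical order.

II-3 ∈ {Bb Ss, Bb ss}

B/I-1 aff ·: Bb|BB
B/I-2 un ·: bb
B/II-1 aff I-1×I-2: Bb
B/II-2 ? ·: bb|Bb|BB
B/II-3 aff I-1×I-2: Bb
B/III-1 ? II-2×II-1: Bb|BB
B/III-2 un ·: bb
B/IV-1 aff III-2×III-1: Bb
⇒ B over [I-1,I-2,II-1,II-2,II-3,III-1,III-2,IV-1]: 10 consistent
S/I-1 aff ·: Ss|SS
S/I-2 un ·: ss
S/II-1 aff I-1×I-2: Ss
S/II-2 ? ·: ss|Ss|SS
S/II-3 ? I-1×I-2: ss|Ss
S/III-1 aff II-2×II-1: Ss|SS
S/III-2 ? ·: ss|Ss|SS
S/IV-1 aff III-2×III-1: Ss|SS
⇒ S over [I-1,I-2,II-1,II-2,II-3,III-1,III-2,IV-1]: 69 consistent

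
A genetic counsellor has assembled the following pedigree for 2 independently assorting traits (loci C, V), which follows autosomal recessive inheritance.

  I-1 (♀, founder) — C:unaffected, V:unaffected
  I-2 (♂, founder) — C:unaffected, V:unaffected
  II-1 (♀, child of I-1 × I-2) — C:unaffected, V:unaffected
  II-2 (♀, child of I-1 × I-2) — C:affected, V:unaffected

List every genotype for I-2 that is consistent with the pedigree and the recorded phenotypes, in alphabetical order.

C/I-1 un ·: Cc
C/I-2 un ·: Cc
C/II-1 un I-1×I-2: CC|Cc
C/II-2 aff I-1×I-2: cc
⇒ C over [I-1,I-2,II-1,II-2]: 2 consistent
V/I-1 un ·: VV|Vv
V/I-2 un ·: VV|Vv
V/II-1 un I-1×I-2: VV|Vv
V/II-2 un I-1×I-2: VV|Vv
⇒ V over [I-1,I-2,II-1,II-2]: 13 consistent

I-2 ∈ {Cc VV, Cc Vv}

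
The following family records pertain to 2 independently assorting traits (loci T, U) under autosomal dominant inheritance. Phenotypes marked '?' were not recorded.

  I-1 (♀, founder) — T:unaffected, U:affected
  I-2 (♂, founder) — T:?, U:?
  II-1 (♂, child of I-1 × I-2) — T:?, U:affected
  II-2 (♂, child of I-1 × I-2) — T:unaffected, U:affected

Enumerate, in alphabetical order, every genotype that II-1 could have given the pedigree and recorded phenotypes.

T/I-1 un ·: tt
T/I-2 ? ·: tt|Tt
T/II-1 ? I-1×I-2: tt|Tt
T/II-2 un I-1×I-2: tt
⇒ T over [I-1,I-2,II-1,II-2]: 3 consistent
U/I-1 aff ·: Uu|UU
U/I-2 ? ·: uu|Uu|UU
U/II-1 aff I-1×I-2: Uu|UU
U/II-2 aff I-1×I-2: Uu|UU
⇒ U over [I-1,I-2,II-1,II-2]: 15 consistent

II-1 ∈ {Tt UU, Tt Uu, tt UU, tt Uu}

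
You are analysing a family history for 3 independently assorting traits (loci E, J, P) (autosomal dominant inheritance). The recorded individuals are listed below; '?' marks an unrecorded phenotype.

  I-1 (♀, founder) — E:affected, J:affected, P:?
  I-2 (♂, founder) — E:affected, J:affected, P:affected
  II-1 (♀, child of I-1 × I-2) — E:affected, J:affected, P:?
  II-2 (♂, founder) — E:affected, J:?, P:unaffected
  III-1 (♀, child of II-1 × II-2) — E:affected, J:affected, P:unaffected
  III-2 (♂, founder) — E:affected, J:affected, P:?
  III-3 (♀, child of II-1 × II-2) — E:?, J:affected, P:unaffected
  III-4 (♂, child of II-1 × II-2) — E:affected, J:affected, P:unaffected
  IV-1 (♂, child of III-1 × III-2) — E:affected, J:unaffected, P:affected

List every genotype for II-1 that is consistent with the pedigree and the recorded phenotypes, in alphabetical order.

II-1 ∈ {EE JJ Pp, EE JJ pp, EE Jj Pp, EE Jj pp, Ee JJ Pp, Ee JJ pp, Ee Jj Pp, Ee Jj pp}

E/I-1 aff ·: Ee|EE
E/I-2 aff ·: Ee|EE
E/II-1 aff I-1×I-2: Ee|EE
E/II-2 aff ·: Ee|EE
E/III-1 aff II-1×II-2: Ee|EE
E/III-2 aff ·: Ee|EE
E/III-3 ? II-1×II-2: ee|Ee|EE
E/III-4 aff II-1×II-2: Ee|EE
E/IV-1 aff III-1×III-2: Ee|EE
⇒ E over [I-1,I-2,II-1,II-2,III-1,III-2,III-3,III-4,IV-1]: 334 consistent
J/I-1 aff ·: Jj|JJ
J/I-2 aff ·: Jj|JJ
J/II-1 aff I-1×I-2: Jj|JJ
J/II-2 ? ·: jj|Jj|JJ
J/III-1 aff II-1×II-2: Jj
J/III-2 aff ·: Jj
J/III-3 aff II-1×II-2: Jj|JJ
J/III-4 aff II-1×II-2: Jj|JJ
J/IV-1 un III-1×III-2: jj
⇒ J over [I-1,I-2,II-1,II-2,III-1,III-2,III-3,III-4,IV-1]: 47 consistent
P/I-1 ? ·: pp|Pp|PP
P/I-2 aff ·: Pp|PP
P/II-1 ? I-1×I-2: pp|Pp
P/II-2 un ·: pp
P/III-1 un II-1×II-2: pp
P/III-2 ? ·: Pp|PP
P/III-3 un II-1×II-2: pp
P/III-4 un II-1×II-2: pp
P/IV-1 aff III-1×III-2: Pp
⇒ P over [I-1,I-2,II-1,II-2,III-1,III-2,III-3,III-4,IV-1]: 14 consistent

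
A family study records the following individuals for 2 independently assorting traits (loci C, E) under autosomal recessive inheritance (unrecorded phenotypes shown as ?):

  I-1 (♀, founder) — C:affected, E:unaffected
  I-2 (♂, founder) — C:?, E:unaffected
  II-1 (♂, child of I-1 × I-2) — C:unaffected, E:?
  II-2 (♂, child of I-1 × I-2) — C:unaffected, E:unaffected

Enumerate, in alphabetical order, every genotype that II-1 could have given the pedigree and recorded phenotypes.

II-1 ∈ {Cc EE, Cc Ee, Cc ee}

C/I-1 aff ·: cc
C/I-2 ? ·: CC|Cc
C/II-1 un I-1×I-2: Cc
C/II-2 un I-1×I-2: Cc
⇒ C over [I-1,I-2,II-1,II-2]: 2 consistent
E/I-1 un ·: EE|Ee
E/I-2 un ·: EE|Ee
E/II-1 ? I-1×I-2: EE|Ee|ee
E/II-2 un I-1×I-2: EE|Ee
⇒ E over [I-1,I-2,II-1,II-2]: 15 consistent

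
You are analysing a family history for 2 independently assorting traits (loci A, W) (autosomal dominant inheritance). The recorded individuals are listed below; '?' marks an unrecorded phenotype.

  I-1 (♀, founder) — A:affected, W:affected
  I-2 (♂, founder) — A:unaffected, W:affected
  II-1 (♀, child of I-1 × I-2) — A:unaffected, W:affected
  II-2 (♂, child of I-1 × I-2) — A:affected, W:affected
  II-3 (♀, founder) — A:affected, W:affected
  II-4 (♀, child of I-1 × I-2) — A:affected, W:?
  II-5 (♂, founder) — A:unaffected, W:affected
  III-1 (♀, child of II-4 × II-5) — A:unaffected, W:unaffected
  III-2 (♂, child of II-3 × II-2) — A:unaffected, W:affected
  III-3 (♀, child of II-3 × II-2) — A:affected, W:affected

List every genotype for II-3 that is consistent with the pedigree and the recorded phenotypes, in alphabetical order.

II-3 ∈ {Aa WW, Aa Ww}

A/I-1 aff ·: Aa
A/I-2 un ·: aa
A/II-1 un I-1×I-2: aa
A/II-2 aff I-1×I-2: Aa
A/II-3 aff ·: Aa
A/II-4 aff I-1×I-2: Aa
A/II-5 un ·: aa
A/III-1 un II-4×II-5: aa
A/III-2 un II-3×II-2: aa
A/III-3 aff II-3×II-2: Aa|AA
⇒ A over [I-1,I-2,II-1,II-2,II-3,II-4,II-5,III-1,III-2,III-3]: 2 consistent
W/I-1 aff ·: Ww|WW
W/I-2 aff ·: Ww|WW
W/II-1 aff I-1×I-2: Ww|WW
W/II-2 aff I-1×I-2: Ww|WW
W/II-3 aff ·: Ww|WW
W/II-4 ? I-1×I-2: ww|Ww
W/II-5 aff ·: Ww
W/III-1 un II-4×II-5: ww
W/III-2 aff II-3×II-2: Ww|WW
W/III-3 aff II-3×II-2: Ww|WW
⇒ W over [I-1,I-2,II-1,II-2,II-3,II-4,II-5,III-1,III-2,III-3]: 104 consistent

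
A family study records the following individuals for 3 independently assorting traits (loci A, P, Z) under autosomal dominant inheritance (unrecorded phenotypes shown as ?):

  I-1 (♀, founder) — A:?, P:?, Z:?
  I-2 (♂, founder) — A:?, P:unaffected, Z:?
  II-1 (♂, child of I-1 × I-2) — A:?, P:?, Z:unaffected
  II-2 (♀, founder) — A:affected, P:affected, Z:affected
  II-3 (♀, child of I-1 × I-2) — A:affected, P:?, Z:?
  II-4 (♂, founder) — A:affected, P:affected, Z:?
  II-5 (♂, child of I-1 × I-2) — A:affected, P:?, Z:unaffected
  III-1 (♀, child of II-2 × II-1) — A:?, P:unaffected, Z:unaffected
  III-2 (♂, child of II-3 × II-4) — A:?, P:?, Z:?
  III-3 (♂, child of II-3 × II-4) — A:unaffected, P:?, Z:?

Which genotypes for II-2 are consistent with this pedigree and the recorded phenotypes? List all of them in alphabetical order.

A/I-1 ? ·: aa|Aa|AA
A/I-2 ? ·: aa|Aa|AA
A/II-1 ? I-1×I-2: aa|Aa|AA
A/II-2 aff ·: Aa|AA
A/II-3 aff I-1×I-2: Aa
A/II-4 aff ·: Aa
A/II-5 aff I-1×I-2: Aa|AA
A/III-1 ? II-2×II-1: aa|Aa|AA
A/III-2 ? II-3×II-4: aa|Aa|AA
A/III-3 un II-3×II-4: aa
⇒ A over [I-1,I-2,II-1,II-2,II-3,II-4,II-5,III-1,III-2,III-3]: 240 consistent
P/I-1 ? ·: pp|Pp|PP
P/I-2 un ·: pp
P/II-1 ? I-1×I-2: pp|Pp
P/II-2 aff ·: Pp
P/II-3 ? I-1×I-2: pp|Pp
P/II-4 aff ·: Pp|PP
P/II-5 ? I-1×I-2: pp|Pp
P/III-1 un II-2×II-1: pp
P/III-2 ? II-3×II-4: pp|Pp|PP
P/III-3 ? II-3×II-4: pp|Pp|PP
⇒ P over [I-1,I-2,II-1,II-2,II-3,II-4,II-5,III-1,III-2,III-3]: 90 consistent
Z/I-1 ? ·: zz|Zz
Z/I-2 ? ·: zz|Zz
Z/II-1 un I-1×I-2: zz
Z/II-2 aff ·: Zz
Z/II-3 ? I-1×I-2: zz|Zz|ZZ
Z/II-4 ? ·: zz|Zz|ZZ
Z/II-5 un I-1×I-2: zz
Z/III-1 un II-2×II-1: zz
Z/III-2 ? II-3×II-4: zz|Zz|ZZ
Z/III-3 ? II-3×II-4: zz|Zz|ZZ
⇒ Z over [I-1,I-2,II-1,II-2,II-3,II-4,II-5,III-1,III-2,III-3]: 81 consistent

II-2 ∈ {AA Pp Zz, Aa Pp Zz}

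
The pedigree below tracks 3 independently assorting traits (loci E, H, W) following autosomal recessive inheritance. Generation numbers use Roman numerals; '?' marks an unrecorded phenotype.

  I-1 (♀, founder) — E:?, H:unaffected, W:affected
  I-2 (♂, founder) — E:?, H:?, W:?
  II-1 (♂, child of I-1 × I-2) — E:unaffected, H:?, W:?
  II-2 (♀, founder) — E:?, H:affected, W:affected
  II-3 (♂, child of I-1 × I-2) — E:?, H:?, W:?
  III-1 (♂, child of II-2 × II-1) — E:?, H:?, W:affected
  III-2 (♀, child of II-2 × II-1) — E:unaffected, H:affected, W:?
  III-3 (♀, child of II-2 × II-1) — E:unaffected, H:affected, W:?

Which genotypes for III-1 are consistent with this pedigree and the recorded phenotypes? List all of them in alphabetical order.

E/I-1 ? ·: EE|Ee|ee
E/I-2 ? ·: EE|Ee|ee
E/II-1 un I-1×I-2: EE|Ee
E/II-2 ? ·: EE|Ee|ee
E/II-3 ? I-1×I-2: EE|Ee|ee
E/III-1 ? II-2×II-1: EE|Ee|ee
E/III-2 un II-2×II-1: EE|Ee
E/III-3 un II-2×II-1: EE|Ee
⇒ E over [I-1,I-2,II-1,II-2,II-3,III-1,III-2,III-3]: 366 consistent
H/I-1 un ·: HH|Hh
H/I-2 ? ·: HH|Hh|hh
H/II-1 ? I-1×I-2: Hh|hh
H/II-2 aff ·: hh
H/II-3 ? I-1×I-2: HH|Hh|hh
H/III-1 ? II-2×II-1: Hh|hh
H/III-2 aff II-2×II-1: hh
H/III-3 aff II-2×II-1: hh
⇒ H over [I-1,I-2,II-1,II-2,II-3,III-1,III-2,III-3]: 25 consistent
W/I-1 aff ·: ww
W/I-2 ? ·: WW|Ww|ww
W/II-1 ? I-1×I-2: Ww|ww
W/II-2 aff ·: ww
W/II-3 ? I-1×I-2: Ww|ww
W/III-1 aff II-2×II-1: ww
W/III-2 ? II-2×II-1: Ww|ww
W/III-3 ? II-2×II-1: Ww|ww
⇒ W over [I-1,I-2,II-1,II-2,II-3,III-1,III-2,III-3]: 15 consistent

III-1 ∈ {EE Hh ww, EE hh ww, Ee Hh ww, Ee hh ww, ee Hh ww, ee hh ww}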